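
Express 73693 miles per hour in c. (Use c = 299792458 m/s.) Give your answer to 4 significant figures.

0.0001099 c

1 mph = 1.49116 × 10^-9 times the speed of light.
73693 × 1.49116 × 10^-9 ≈ 0.0001099 c.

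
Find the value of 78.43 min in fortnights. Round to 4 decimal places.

0.0039 fortnight

1 min = 4.96032 × 10^-5 fortnight.
Thus 78.43 × 4.96032 × 10^-5 ≈ 0.0039 fortnight.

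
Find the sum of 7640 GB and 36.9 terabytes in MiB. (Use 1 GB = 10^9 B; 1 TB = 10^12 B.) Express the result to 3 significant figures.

7640 GB = 7.28607 × 10^6 MiB and 36.9 TB = 3.51906 × 10^7 MiB.
7.28607 × 10^6 + 3.51906 × 10^7 ≈ 4.25 × 10^7 MiB.

4.25 × 10^7 mebibytes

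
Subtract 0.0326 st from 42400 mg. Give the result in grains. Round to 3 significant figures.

-2540 gr

42400 mg = 654.332 gr and 0.0326 st = 3194.80 gr.
654.332 − 3194.80 ≈ -2540 gr.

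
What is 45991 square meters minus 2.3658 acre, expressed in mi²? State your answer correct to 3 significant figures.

0.0141 mi²

45991 m² = 0.0177572 mi² and 2.3658 acre = 0.00369656 mi².
0.0177572 − 0.00369656 ≈ 0.0141 mi².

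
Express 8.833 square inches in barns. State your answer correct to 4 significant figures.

5.699 × 10^25 barn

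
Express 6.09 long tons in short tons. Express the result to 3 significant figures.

1 long ton = 1.12000 short ton.
So 6.09 × 1.12000 ≈ 6.82 short ton.

6.82 short ton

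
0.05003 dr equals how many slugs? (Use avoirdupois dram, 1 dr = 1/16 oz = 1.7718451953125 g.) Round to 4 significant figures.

1 dr = 0.000121410 slugs.
Then 0.05003 × 0.000121410 ≈ 6.074 × 10^-6 slug.

6.074 × 10^-6 slug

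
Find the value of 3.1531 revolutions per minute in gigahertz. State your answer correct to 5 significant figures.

1 rpm = 1.66667 × 10^-11 GHz.
3.1531 × 1.66667 × 10^-11 ≈ 5.2552 × 10^-11 GHz.

5.2552 × 10^-11 GHz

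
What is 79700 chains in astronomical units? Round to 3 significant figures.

1.07 × 10^-5 au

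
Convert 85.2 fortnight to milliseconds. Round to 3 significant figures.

1.03 × 10^11 ms

1 fortnight = 1.20960 × 10^9 milliseconds.
Then 85.2 × 1.20960 × 10^9 ≈ 1.03 × 10^11 ms.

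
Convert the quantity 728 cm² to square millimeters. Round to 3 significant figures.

1 square centimeter = 100.000 mm².
Then 728 × 100.000 ≈ 72800 mm².

72800 mm²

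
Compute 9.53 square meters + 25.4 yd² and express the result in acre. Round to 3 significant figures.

0.00760 acres

9.53 m² = 0.00235491 acre and 25.4 yd² = 0.00524793 acre.
0.00235491 + 0.00524793 ≈ 0.00760 acre.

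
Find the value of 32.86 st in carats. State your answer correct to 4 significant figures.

1 st = 31751.5 ct.
Then 32.86 × 31751.5 ≈ 1.043e+6 ct.

1.043e+6 ct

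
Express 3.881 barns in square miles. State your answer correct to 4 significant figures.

1 barn = 3.86102 × 10^-35 mi².
Thus 3.881 × 3.86102 × 10^-35 ≈ 1.498 × 10^-34 mi².

1.498 × 10^-34 square miles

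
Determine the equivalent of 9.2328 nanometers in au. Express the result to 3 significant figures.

6.17e-20 au

1 nm = 6.68459e-21 astronomical units.
Thus 9.2328 × 6.68459e-21 ≈ 6.17e-20 au.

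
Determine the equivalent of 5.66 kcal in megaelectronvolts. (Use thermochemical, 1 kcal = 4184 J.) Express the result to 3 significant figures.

1 kilocalorie = 2.61145e+16 megaelectronvolts.
5.66 × 2.61145e+16 ≈ 1.48e+17 MeV.

1.48e+17 MeV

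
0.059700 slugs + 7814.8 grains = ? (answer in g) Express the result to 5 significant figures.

1377.6 grams

0.059700 slug = 871.256 g and 7814.8 gr = 506.391 g.
871.256 + 506.391 ≈ 1377.6 g.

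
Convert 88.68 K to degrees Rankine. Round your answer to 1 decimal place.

159.6 °R

°R = K × 9/5.
Applying the formula gives 159.6 °R.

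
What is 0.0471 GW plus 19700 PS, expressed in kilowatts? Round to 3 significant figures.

0.0471 GW = 47100.0 kW and 19700 PS = 14489.3 kW.
47100.0 + 14489.3 ≈ 61600 kW.

61600 kilowatts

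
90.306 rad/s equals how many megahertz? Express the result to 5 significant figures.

1 radian per second = 1.59155e-7 MHz.
Then 90.306 × 1.59155e-7 ≈ 1.4373e-5 MHz.

1.4373e-5 megahertz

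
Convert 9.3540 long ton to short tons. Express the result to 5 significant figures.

10.476 short ton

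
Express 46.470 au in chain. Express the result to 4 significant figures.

3.456 × 10^11 chain

1 astronomical unit = 7.43646 × 10^9 chain.
46.470 × 7.43646 × 10^9 ≈ 3.456 × 10^11 chain.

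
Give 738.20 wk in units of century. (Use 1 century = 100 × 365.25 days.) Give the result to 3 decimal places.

0.141 century

1 week = 0.000191650 centuries.
738.20 × 0.000191650 ≈ 0.141 century.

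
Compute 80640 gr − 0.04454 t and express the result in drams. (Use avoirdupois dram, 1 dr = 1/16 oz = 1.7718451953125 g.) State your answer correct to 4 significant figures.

-22190 dr

80640 gr = 2949.12 dr and 0.04454 t = 25137.6 dr.
2949.12 − 25137.6 ≈ -22190 dr.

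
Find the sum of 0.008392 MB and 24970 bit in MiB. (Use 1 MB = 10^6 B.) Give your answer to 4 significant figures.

0.008392 MB = 0.00800323 MiB and 24970 bit = 0.00297666 MiB.
0.00800323 + 0.00297666 ≈ 0.01098 MiB.

0.01098 mebibytes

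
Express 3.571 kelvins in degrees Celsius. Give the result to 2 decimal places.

K = °C + 273.15.
Applying the formula gives -269.58 °C.

-269.58 degrees Celsius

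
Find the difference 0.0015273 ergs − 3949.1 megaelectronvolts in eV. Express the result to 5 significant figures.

-2.9958 × 10^9 electronvolts

0.0015273 erg = 9.53266 × 10^8 eV and 3949.1 MeV = 3.94910 × 10^9 eV.
9.53266 × 10^8 − 3.94910 × 10^9 ≈ -2.9958 × 10^9 eV.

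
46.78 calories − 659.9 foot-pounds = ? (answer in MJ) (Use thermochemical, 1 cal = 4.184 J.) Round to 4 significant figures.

46.78 cal = 0.000195728 MJ and 659.9 ft·lbf = 0.000894704 MJ.
0.000195728 − 0.000894704 ≈ -0.0006990 MJ.

-0.0006990 MJ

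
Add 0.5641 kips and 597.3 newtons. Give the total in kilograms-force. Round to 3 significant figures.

317 kgf

0.5641 kip = 255.871 kgf and 597.3 N = 60.9076 kgf.
255.871 + 60.9076 ≈ 317 kgf.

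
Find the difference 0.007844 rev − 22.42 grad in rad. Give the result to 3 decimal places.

0.007844 rev = 0.0492853 rad and 22.42 grad = 0.352173 rad.
0.0492853 − 0.352173 ≈ -0.303 rad.

-0.303 rad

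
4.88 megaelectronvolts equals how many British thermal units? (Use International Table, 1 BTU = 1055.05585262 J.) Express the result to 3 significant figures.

1 MeV = 1.51857 × 10^-16 BTU.
Then 4.88 × 1.51857 × 10^-16 ≈ 7.41 × 10^-16 BTU.

7.41 × 10^-16 British thermal units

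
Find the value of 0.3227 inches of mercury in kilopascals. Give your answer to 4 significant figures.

1.093 kilopascals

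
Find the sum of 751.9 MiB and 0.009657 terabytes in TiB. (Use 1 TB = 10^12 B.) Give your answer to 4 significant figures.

751.9 MiB = 0.000717068 TiB and 0.009657 TB = 0.00878299 TiB.
0.000717068 + 0.00878299 ≈ 0.009500 TiB.

0.009500 TiB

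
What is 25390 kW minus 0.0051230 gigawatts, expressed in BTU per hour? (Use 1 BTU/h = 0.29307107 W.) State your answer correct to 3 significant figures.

6.92 × 10^7 BTU per hour

25390 kW = 8.66343 × 10^7 BTU/h and 0.0051230 GW = 1.74804 × 10^7 BTU/h.
8.66343 × 10^7 − 1.74804 × 10^7 ≈ 6.92 × 10^7 BTU/h.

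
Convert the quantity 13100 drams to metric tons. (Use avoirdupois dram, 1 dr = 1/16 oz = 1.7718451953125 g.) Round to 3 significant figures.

1 dr = 1.77185e-6 t.
13100 × 1.77185e-6 ≈ 0.0232 t.

0.0232 t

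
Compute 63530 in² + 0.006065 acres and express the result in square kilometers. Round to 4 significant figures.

6.553e-5 km²

63530 in² = 4.09870e-5 km² and 0.006065 acre = 2.45442e-5 km².
4.09870e-5 + 2.45442e-5 ≈ 6.553e-5 km².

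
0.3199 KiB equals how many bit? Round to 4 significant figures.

2621 bit

1 KiB = 8192.00 bits.
Then 0.3199 × 8192.00 ≈ 2621 bit.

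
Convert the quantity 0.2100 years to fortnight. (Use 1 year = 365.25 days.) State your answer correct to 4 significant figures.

5.479 fortnight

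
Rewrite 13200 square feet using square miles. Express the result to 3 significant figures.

1 ft² = 3.58701e-8 square miles.
So 13200 × 3.58701e-8 ≈ 0.000473 mi².

0.000473 square miles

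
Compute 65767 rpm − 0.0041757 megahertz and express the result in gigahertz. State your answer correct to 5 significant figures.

65767 rpm = 1.09612e-6 GHz and 0.0041757 MHz = 4.17570e-6 GHz.
1.09612e-6 − 4.17570e-6 ≈ -3.0796e-6 GHz.

-3.0796e-6 GHz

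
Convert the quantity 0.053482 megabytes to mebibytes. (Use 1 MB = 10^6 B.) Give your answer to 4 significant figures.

1 MB = 0.953674 MiB.
0.053482 × 0.953674 ≈ 0.05100 MiB.

0.05100 MiB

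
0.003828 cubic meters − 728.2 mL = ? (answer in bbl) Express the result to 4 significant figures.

0.003828 m³ = 0.0240774 bbl and 728.2 mL = 0.00458024 bbl.
0.0240774 − 0.00458024 ≈ 0.01950 bbl.

0.01950 bbl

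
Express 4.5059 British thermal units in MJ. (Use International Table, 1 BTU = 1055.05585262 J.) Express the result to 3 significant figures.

1 British thermal unit = 0.00105506 megajoules.
So 4.5059 × 0.00105506 ≈ 0.00475 MJ.

0.00475 megajoules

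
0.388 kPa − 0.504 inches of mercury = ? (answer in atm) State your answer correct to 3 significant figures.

0.388 kPa = 0.00382926 atm and 0.504 inHg = 0.0168442 atm.
0.00382926 − 0.0168442 ≈ -0.0130 atm.

-0.0130 atmospheres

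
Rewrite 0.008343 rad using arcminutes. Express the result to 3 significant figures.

1 radian = 3437.75 arcmin.
Thus 0.008343 × 3437.75 ≈ 28.7 arcmin.

28.7 arcmin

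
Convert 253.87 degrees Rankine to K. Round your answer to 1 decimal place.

141.0 K

°R = K × 9/5.
Applying the formula gives 141.0 K.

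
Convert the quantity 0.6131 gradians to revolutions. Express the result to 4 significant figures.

1 gradian = 0.00250000 revolutions.
Then 0.6131 × 0.00250000 ≈ 0.001533 rev.

0.001533 rev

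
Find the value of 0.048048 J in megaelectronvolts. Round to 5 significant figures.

2.9989 × 10^11 megaelectronvolts

1 J = 6.24151 × 10^12 megaelectronvolts.
So 0.048048 × 6.24151 × 10^12 ≈ 2.9989 × 10^11 MeV.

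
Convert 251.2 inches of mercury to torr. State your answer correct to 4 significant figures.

6380 torr

1 inHg = 25.4000 torr.
So 251.2 × 25.4000 ≈ 6380 torr.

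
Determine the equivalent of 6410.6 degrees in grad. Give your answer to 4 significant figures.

1 degree = 1.11111 grad.
6410.6 × 1.11111 ≈ 7123 grad.

7123 gradians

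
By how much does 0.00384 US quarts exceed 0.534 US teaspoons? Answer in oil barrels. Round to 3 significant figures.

0.00384 US qt = 2.28571 × 10^-5 bbl and 0.534 US tsp = 1.65551 × 10^-5 bbl.
2.28571 × 10^-5 − 1.65551 × 10^-5 ≈ 6.30 × 10^-6 bbl.

6.30 × 10^-6 bbl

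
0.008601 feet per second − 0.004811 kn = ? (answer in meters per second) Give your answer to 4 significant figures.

0.0001466 meters per second

0.008601 ft/s = 0.00262158 m/s and 0.004811 kn = 0.00247499 m/s.
0.00262158 − 0.00247499 ≈ 0.0001466 m/s.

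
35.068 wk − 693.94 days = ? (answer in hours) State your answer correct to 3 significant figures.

35.068 wk = 5891.42 h and 693.94 d = 16654.6 h.
5891.42 − 16654.6 ≈ -10800 h.

-10800 hours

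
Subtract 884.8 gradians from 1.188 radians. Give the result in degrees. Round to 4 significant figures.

1.188 rad = 68.0674 ° and 884.8 grad = 796.320 °.
68.0674 − 796.320 ≈ -728.3 °.

-728.3 °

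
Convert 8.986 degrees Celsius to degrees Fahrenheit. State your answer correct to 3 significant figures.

°C = (°F − 32) × 5/9.
Applying the formula gives 48.2 °F.

48.2 degrees Fahrenheit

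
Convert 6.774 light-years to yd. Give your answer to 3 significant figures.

7.01e+16 yards

1 light-year = 1.03464e+16 yd.
Then 6.774 × 1.03464e+16 ≈ 7.01e+16 yd.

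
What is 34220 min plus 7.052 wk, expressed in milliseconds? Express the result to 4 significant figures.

6.318e+9 milliseconds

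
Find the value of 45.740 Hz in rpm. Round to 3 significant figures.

2740 revolutions per minute

1 Hz = 60.0000 rpm.
45.740 × 60.0000 ≈ 2740 rpm.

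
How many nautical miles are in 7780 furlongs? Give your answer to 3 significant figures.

1 furlong = 0.108622 nautical miles.
Thus 7780 × 0.108622 ≈ 845 nmi.

845 nmi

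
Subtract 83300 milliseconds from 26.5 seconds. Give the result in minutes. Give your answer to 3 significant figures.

-0.947 minutes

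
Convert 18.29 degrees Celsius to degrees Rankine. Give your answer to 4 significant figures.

°R = (°C + 273.15) × 9/5.
Applying the formula gives 524.6 °R.

524.6 degrees Rankine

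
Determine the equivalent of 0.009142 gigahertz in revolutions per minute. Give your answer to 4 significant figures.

5.485e+8 rpm

1 gigahertz = 6.00000e+10 rpm.
So 0.009142 × 6.00000e+10 ≈ 5.485e+8 rpm.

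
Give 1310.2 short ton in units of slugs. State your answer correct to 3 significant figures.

81400 slug

1 short ton = 62.1619 slugs.
Then 1310.2 × 62.1619 ≈ 81400 slug.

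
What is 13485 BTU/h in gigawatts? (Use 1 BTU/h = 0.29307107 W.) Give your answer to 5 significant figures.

1 BTU per hour = 2.93071 × 10^-10 GW.
So 13485 × 2.93071 × 10^-10 ≈ 3.9521 × 10^-6 GW.

3.9521 × 10^-6 GW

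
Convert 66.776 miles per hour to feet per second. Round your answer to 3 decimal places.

1 mile per hour = 1.46667 ft/s.
66.776 × 1.46667 ≈ 97.938 ft/s.

97.938 feet per second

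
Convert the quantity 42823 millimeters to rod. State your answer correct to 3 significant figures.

8.51 rod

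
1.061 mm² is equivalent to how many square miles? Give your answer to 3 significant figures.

4.10e-13 mi²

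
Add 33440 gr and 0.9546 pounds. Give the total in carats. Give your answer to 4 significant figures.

13000 ct

33440 gr = 10834.4 ct and 0.9546 lb = 2165.00 ct.
10834.4 + 2165.00 ≈ 13000 ct.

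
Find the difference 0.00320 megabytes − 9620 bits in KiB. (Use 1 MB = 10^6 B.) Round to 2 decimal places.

1.95 KiB

0.00320 MB = 3.12500 KiB and 9620 bit = 1.17432 KiB.
3.12500 − 1.17432 ≈ 1.95 KiB.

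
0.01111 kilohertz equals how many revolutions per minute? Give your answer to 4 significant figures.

666.6 revolutions per minute

1 kilohertz = 60000.0 revolutions per minute.
So 0.01111 × 60000.0 ≈ 666.6 rpm.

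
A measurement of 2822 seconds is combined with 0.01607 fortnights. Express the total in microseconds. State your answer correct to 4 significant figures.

2.226e+10 μs

2822 s = 2.82200e+9 μs and 0.01607 fortnight = 1.94383e+10 μs.
2.82200e+9 + 1.94383e+10 ≈ 2.226e+10 μs.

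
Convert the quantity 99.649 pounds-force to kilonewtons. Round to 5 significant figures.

0.44326 kN

1 pound-force = 0.00444822 kilonewtons.
Thus 99.649 × 0.00444822 ≈ 0.44326 kN.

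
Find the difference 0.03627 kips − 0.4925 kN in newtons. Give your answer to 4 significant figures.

-331.2 N

0.03627 kip = 161.337 N and 0.4925 kN = 492.500 N.
161.337 − 492.500 ≈ -331.2 N.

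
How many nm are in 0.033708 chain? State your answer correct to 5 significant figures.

1 chain = 2.01168 × 10^10 nm.
0.033708 × 2.01168 × 10^10 ≈ 6.7810 × 10^8 nm.

6.7810 × 10^8 nm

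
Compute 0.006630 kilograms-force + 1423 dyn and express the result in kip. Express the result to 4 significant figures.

1.782 × 10^-5 kip

0.006630 kgf = 1.46166 × 10^-5 kip and 1423 dyn = 3.19903 × 10^-6 kip.
1.46166 × 10^-5 + 3.19903 × 10^-6 ≈ 1.782 × 10^-5 kip.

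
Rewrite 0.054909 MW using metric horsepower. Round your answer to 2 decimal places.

74.66 PS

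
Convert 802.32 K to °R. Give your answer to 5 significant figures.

1444.2 degrees Rankine

°R = K × 9/5.
Applying the formula gives 1444.2 °R.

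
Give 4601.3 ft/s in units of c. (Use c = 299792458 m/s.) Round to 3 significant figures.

1 foot per second = 1.01670 × 10^-9 times the speed of light.
Then 4601.3 × 1.01670 × 10^-9 ≈ 4.68 × 10^-6 c.

4.68 × 10^-6 times the speed of light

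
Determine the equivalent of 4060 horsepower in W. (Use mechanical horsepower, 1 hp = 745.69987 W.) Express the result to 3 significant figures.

1 horsepower = 745.700 W.
4060 × 745.700 ≈ 3.03 × 10^6 W.

3.03 × 10^6 watts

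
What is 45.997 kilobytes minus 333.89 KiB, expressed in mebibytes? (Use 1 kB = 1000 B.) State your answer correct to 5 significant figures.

-0.28220 mebibytes

45.997 kB = 0.0438662 MiB and 333.89 KiB = 0.326064 MiB.
0.0438662 − 0.326064 ≈ -0.28220 MiB.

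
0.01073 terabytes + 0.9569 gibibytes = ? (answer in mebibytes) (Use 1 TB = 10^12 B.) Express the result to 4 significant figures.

11210 mebibytes

0.01073 TB = 10232.9 MiB and 0.9569 GiB = 979.866 MiB.
10232.9 + 979.866 ≈ 11210 MiB.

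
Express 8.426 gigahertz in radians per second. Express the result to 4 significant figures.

5.294 × 10^10 rad/s

1 GHz = 6.28319 × 10^9 radians per second.
Thus 8.426 × 6.28319 × 10^9 ≈ 5.294 × 10^10 rad/s.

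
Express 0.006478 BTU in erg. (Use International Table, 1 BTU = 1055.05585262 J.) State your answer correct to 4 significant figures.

6.835e+7 erg

1 BTU = 1.05506e+10 ergs.
0.006478 × 1.05506e+10 ≈ 6.835e+7 erg.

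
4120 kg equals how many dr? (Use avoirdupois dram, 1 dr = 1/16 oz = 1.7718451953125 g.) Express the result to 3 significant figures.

2.33 × 10^6 dr

1 kg = 564.383 dr.
4120 × 564.383 ≈ 2.33 × 10^6 dr.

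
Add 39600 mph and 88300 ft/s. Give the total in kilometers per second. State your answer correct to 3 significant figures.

44.6 km/s

39600 mph = 17.7028 km/s and 88300 ft/s = 26.9138 km/s.
17.7028 + 26.9138 ≈ 44.6 km/s.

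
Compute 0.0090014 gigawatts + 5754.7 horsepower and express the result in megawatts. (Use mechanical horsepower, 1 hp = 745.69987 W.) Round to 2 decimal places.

0.0090014 GW = 9.00140 MW and 5754.7 hp = 4.29128 MW.
9.00140 + 4.29128 ≈ 13.29 MW.

13.29 MW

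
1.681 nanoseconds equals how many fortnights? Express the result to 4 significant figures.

1.390 × 10^-15 fortnight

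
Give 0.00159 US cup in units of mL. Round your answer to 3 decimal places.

1 US cup = 236.588 mL.
Then 0.00159 × 236.588 ≈ 0.376 mL.

0.376 mL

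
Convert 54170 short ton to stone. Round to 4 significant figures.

7.739e+6 st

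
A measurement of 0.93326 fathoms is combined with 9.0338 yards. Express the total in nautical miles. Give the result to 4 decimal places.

0.0054 nmi

0.93326 fathom = 0.000921569 nmi and 9.0338 yd = 0.00446032 nmi.
0.000921569 + 0.00446032 ≈ 0.0054 nmi.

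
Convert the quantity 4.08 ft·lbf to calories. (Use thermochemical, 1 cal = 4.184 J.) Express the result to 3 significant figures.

1.32 cal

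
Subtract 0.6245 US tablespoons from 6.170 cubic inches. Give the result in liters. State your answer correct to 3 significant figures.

6.170 in³ = 0.101108 L and 0.6245 US tbsp = 0.00923433 L.
0.101108 − 0.00923433 ≈ 0.0919 L.

0.0919 liters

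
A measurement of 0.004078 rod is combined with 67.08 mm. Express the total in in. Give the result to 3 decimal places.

3.448 in

0.004078 rod = 0.807444 in and 67.08 mm = 2.64094 in.
0.807444 + 2.64094 ≈ 3.448 in.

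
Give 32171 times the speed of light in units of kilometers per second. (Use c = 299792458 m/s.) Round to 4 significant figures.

9.645 × 10^9 km/s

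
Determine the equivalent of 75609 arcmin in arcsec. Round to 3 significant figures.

1 arcminute = 60.0000 arcseconds.
Thus 75609 × 60.0000 ≈ 4.54 × 10^6 arcsec.

4.54 × 10^6 arcsec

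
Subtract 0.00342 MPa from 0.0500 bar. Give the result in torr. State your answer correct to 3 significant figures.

11.9 torr

0.0500 bar = 37.5031 torr and 0.00342 MPa = 25.6521 torr.
37.5031 − 25.6521 ≈ 11.9 torr.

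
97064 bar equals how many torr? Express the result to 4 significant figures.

7.280 × 10^7 torr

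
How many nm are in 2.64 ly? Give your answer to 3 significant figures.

1 light-year = 9.46073e+24 nm.
Thus 2.64 × 9.46073e+24 ≈ 2.50e+25 nm.

2.50e+25 nm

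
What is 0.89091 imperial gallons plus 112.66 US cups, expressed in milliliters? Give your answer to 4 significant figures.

30700 mL

0.89091 imp gal = 4050.16 mL and 112.66 US cup = 26654.0 mL.
4050.16 + 26654.0 ≈ 30700 mL.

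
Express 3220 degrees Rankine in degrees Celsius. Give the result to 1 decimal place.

°R = (°C + 273.15) × 9/5.
Applying the formula gives 1515.7 °C.

1515.7 degrees Celsius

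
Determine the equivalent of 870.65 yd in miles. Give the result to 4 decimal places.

0.4947 mi

1 yard = 0.000568182 miles.
So 870.65 × 0.000568182 ≈ 0.4947 mi.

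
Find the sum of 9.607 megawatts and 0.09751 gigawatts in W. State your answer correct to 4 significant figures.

1.071 × 10^8 watts

9.607 MW = 9.60700 × 10^6 W and 0.09751 GW = 9.75100 × 10^7 W.
9.60700 × 10^6 + 9.75100 × 10^7 ≈ 1.071 × 10^8 W.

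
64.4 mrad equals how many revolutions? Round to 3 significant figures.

0.0102 rev

1 mrad = 0.000159155 rev.
So 64.4 × 0.000159155 ≈ 0.0102 rev.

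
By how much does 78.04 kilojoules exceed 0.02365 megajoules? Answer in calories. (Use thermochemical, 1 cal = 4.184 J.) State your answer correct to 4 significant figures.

78.04 kJ = 18652.0 cal and 0.02365 MJ = 5652.49 cal.
18652.0 − 5652.49 ≈ 13000 cal.

13000 calories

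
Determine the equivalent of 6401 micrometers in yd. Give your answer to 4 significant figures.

0.007000 yd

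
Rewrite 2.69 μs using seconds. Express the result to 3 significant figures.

2.69 × 10^-6 s

1 microsecond = 1.00000 × 10^-6 seconds.
So 2.69 × 1.00000 × 10^-6 ≈ 2.69 × 10^-6 s.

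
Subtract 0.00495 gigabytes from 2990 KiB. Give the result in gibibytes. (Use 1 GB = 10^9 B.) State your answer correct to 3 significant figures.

2990 KiB = 0.00285149 GiB and 0.00495 GB = 0.00461005 GiB.
0.00285149 − 0.00461005 ≈ -0.00176 GiB.

-0.00176 GiB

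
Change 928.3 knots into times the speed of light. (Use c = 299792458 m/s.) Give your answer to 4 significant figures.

1.593 × 10^-6 times the speed of light

1 knot = 1.71600 × 10^-9 c.
Then 928.3 × 1.71600 × 10^-9 ≈ 1.593 × 10^-6 c.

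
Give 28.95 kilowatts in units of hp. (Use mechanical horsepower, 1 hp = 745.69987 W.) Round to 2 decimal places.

1 kilowatt = 1.34102 horsepower.
28.95 × 1.34102 ≈ 38.82 hp.

38.82 hp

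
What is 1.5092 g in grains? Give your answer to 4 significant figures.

23.29 gr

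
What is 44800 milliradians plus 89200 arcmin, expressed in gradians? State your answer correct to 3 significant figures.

44800 mrad = 2852.06 grad and 89200 arcmin = 1651.85 grad.
2852.06 + 1651.85 ≈ 4500 grad.

4500 gradians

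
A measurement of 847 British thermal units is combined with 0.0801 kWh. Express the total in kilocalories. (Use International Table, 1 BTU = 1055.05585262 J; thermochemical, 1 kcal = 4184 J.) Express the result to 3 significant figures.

847 BTU = 213.583 kcal and 0.0801 kWh = 68.9197 kcal.
213.583 + 68.9197 ≈ 283 kcal.

283 kcal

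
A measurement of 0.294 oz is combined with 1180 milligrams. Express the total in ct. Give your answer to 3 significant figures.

47.6 ct

0.294 oz = 41.6738 ct and 1180 mg = 5.90000 ct.
41.6738 + 5.90000 ≈ 47.6 ct.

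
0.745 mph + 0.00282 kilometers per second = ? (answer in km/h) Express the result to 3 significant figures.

11.4 kilometers per hour

0.745 mph = 1.19896 km/h and 0.00282 km/s = 10.1520 km/h.
1.19896 + 10.1520 ≈ 11.4 km/h.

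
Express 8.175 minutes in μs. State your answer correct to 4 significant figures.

4.905 × 10^8 microseconds

1 minute = 6.00000 × 10^7 microseconds.
Thus 8.175 × 6.00000 × 10^7 ≈ 4.905 × 10^8 μs.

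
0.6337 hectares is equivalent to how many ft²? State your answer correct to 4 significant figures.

1 hectare = 107639 ft².
0.6337 × 107639 ≈ 68210 ft².

68210 ft²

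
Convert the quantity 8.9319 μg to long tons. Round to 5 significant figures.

1 microgram = 9.84207 × 10^-13 long ton.
Then 8.9319 × 9.84207 × 10^-13 ≈ 8.7908 × 10^-12 long ton.

8.7908 × 10^-12 long ton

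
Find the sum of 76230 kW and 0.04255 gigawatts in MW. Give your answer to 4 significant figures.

76230 kW = 76.2300 MW and 0.04255 GW = 42.5500 MW.
76.2300 + 42.5500 ≈ 118.8 MW.

118.8 megawatts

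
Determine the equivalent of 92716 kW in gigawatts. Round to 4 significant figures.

0.09272 GW

1 kW = 1.00000 × 10^-6 GW.
So 92716 × 1.00000 × 10^-6 ≈ 0.09272 GW.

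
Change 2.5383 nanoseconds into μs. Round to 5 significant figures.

0.0025383 μs

1 nanosecond = 0.00100000 μs.
Then 2.5383 × 0.00100000 ≈ 0.0025383 μs.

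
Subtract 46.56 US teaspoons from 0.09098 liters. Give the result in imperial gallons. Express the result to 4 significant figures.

0.09098 L = 0.0200128 imp gal and 46.56 US tsp = 0.0504809 imp gal.
0.0200128 − 0.0504809 ≈ -0.03047 imp gal.

-0.03047 imp gal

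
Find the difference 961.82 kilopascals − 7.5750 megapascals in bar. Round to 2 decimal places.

-66.13 bar

961.82 kPa = 9.61820 bar and 7.5750 MPa = 75.7500 bar.
9.61820 − 75.7500 ≈ -66.13 bar.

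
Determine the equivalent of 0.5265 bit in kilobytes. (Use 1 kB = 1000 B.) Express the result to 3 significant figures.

6.58 × 10^-5 kB

1 bit = 0.000125000 kB.
0.5265 × 0.000125000 ≈ 6.58 × 10^-5 kB.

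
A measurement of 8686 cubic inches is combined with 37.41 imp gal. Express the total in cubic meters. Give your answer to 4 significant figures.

0.3124 m³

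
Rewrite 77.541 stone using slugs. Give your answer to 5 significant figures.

33.741 slug

1 stone = 0.435133 slug.
77.541 × 0.435133 ≈ 33.741 slug.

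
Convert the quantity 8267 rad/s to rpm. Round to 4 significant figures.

78940 rpm

1 rad/s = 9.54930 rpm.
Then 8267 × 9.54930 ≈ 78940 rpm.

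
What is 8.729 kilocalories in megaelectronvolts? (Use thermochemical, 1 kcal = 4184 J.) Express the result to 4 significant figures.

1 kilocalorie = 2.61145 × 10^16 megaelectronvolts.
Thus 8.729 × 2.61145 × 10^16 ≈ 2.280 × 10^17 MeV.

2.280 × 10^17 MeV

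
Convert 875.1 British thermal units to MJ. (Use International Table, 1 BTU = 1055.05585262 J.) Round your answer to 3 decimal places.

0.923 megajoules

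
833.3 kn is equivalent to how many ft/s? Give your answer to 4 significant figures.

1 kn = 1.68781 ft/s.
833.3 × 1.68781 ≈ 1406 ft/s.

1406 ft/s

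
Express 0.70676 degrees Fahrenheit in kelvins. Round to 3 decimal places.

K = (°F + 459.67) × 5/9.
Applying the formula gives 255.765 K.

255.765 kelvins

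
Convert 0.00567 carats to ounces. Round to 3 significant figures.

1 ct = 0.00705479 oz.
Thus 0.00567 × 0.00705479 ≈ 4.00e-5 oz.

4.00e-5 oz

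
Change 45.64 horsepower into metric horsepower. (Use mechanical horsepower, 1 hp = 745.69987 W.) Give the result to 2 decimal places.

46.27 PS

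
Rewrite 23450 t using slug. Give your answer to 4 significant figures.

1 metric ton = 68.5218 slug.
Then 23450 × 68.5218 ≈ 1.607 × 10^6 slug.

1.607 × 10^6 slug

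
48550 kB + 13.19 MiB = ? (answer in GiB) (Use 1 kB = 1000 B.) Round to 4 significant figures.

0.05810 GiB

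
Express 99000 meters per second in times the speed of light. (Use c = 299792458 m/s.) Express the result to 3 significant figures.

0.000330 c

1 meter per second = 3.33564e-9 c.
99000 × 3.33564e-9 ≈ 0.000330 c.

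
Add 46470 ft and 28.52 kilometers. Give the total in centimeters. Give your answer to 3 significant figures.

4.27e+6 centimeters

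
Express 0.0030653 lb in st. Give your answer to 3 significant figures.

0.000219 stone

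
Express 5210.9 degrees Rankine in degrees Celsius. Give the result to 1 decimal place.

°R = (°C + 273.15) × 9/5.
Applying the formula gives 2621.8 °C.

2621.8 degrees Celsius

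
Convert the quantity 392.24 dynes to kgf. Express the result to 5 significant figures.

1 dyn = 1.01972 × 10^-6 kilograms-force.
So 392.24 × 1.01972 × 10^-6 ≈ 0.00039997 kgf.

0.00039997 kgf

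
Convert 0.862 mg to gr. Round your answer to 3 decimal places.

1 milligram = 0.0154324 gr.
Thus 0.862 × 0.0154324 ≈ 0.013 gr.

0.013 grains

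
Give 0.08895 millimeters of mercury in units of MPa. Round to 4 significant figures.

1 mmHg = 0.000133322 MPa.
Then 0.08895 × 0.000133322 ≈ 1.186 × 10^-5 MPa.

1.186 × 10^-5 megapascals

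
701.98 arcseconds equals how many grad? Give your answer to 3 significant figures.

1 arcsec = 0.000308642 grad.
So 701.98 × 0.000308642 ≈ 0.217 grad.

0.217 gradians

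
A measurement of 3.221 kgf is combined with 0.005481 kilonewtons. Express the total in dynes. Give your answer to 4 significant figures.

3.221 kgf = 3.15872e+6 dyn and 0.005481 kN = 548100 dyn.
3.15872e+6 + 548100 ≈ 3.707e+6 dyn.

3.707e+6 dyn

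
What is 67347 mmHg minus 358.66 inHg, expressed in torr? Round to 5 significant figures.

67347 mmHg = 67347.0 torr and 358.66 inHg = 9109.97 torr.
67347.0 − 9109.97 ≈ 58237 torr.

58237 torr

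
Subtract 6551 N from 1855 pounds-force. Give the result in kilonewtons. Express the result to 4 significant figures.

1855 lbf = 8.25145 kN and 6551 N = 6.55100 kN.
8.25145 − 6.55100 ≈ 1.700 kN.

1.700 kilonewtons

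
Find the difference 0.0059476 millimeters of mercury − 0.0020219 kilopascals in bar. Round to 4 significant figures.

-1.229 × 10^-5 bar

0.0059476 mmHg = 7.92948 × 10^-6 bar and 0.0020219 kPa = 2.02190 × 10^-5 bar.
7.92948 × 10^-6 − 2.02190 × 10^-5 ≈ -1.229 × 10^-5 bar.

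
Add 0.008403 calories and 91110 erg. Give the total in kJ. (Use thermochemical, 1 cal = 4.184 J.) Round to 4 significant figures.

4.427 × 10^-5 kJ

0.008403 cal = 3.51582 × 10^-5 kJ and 91110 erg = 9.11100 × 10^-6 kJ.
3.51582 × 10^-5 + 9.11100 × 10^-6 ≈ 4.427 × 10^-5 kJ.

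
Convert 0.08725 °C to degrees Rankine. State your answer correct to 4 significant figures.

491.8 °R

°R = (°C + 273.15) × 9/5.
Applying the formula gives 491.8 °R.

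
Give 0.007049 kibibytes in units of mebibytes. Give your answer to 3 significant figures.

6.88e-6 MiB

1 kibibyte = 0.0009765625 MiB.
Then 0.007049 × 0.0009765625 ≈ 6.88e-6 MiB.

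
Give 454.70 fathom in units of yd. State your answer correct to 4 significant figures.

1 fathom = 2.00000 yd.
Then 454.70 × 2.00000 ≈ 909.4 yd.

909.4 yd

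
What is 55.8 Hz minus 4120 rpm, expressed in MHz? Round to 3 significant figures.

55.8 Hz = 5.58000e-5 MHz and 4120 rpm = 6.86667e-5 MHz.
5.58000e-5 − 6.86667e-5 ≈ -1.29e-5 MHz.

-1.29e-5 MHz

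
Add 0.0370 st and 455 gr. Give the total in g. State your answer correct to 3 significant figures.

264 g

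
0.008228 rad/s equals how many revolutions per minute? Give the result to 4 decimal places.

1 radian per second = 9.54930 rpm.
So 0.008228 × 9.54930 ≈ 0.0786 rpm.

0.0786 rpm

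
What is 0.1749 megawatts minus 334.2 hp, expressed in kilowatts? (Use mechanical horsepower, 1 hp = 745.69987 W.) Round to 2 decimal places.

-74.31 kilowatts

0.1749 MW = 174.900 kW and 334.2 hp = 249.213 kW.
174.900 − 249.213 ≈ -74.31 kW.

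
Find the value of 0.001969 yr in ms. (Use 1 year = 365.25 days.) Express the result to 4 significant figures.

6.214e+7 ms

1 year = 3.15576e+10 ms.
So 0.001969 × 3.15576e+10 ≈ 6.214e+7 ms.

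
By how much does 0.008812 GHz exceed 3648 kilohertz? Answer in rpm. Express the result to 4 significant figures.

3.098 × 10^8 revolutions per minute

0.008812 GHz = 5.28720 × 10^8 rpm and 3648 kHz = 2.18880 × 10^8 rpm.
5.28720 × 10^8 − 2.18880 × 10^8 ≈ 3.098 × 10^8 rpm.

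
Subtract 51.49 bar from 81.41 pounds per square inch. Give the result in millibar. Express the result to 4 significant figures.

-45880 millibar

81.41 psi = 5613.02 mbar and 51.49 bar = 51490.0 mbar.
5613.02 − 51490.0 ≈ -45880 mbar.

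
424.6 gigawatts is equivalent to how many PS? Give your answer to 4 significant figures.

5.773 × 10^8 PS

1 gigawatt = 1.35962 × 10^6 PS.
Thus 424.6 × 1.35962 × 10^6 ≈ 5.773 × 10^8 PS.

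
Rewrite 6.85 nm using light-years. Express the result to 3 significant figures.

1 nm = 1.05700 × 10^-25 ly.
Then 6.85 × 1.05700 × 10^-25 ≈ 7.24 × 10^-25 ly.

7.24 × 10^-25 ly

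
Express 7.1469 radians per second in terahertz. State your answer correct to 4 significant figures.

1 radian per second = 1.59155e-13 terahertz.
7.1469 × 1.59155e-13 ≈ 1.137e-12 THz.

1.137e-12 THz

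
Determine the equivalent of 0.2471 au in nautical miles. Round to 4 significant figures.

1 astronomical unit = 8.07764 × 10^7 nmi.
So 0.2471 × 8.07764 × 10^7 ≈ 1.996 × 10^7 nmi.

1.996 × 10^7 nmi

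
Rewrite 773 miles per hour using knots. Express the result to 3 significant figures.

1 mph = 0.868976 knots.
Thus 773 × 0.868976 ≈ 672 kn.

672 kn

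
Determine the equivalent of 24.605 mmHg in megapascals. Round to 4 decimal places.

0.0033 megapascals

1 millimeter of mercury = 0.000133322 MPa.
24.605 × 0.000133322 ≈ 0.0033 MPa.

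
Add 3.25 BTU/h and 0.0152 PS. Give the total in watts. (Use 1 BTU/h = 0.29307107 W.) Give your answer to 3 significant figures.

3.25 BTU/h = 0.952481 W and 0.0152 PS = 11.1796 W.
0.952481 + 11.1796 ≈ 12.1 W.

12.1 watts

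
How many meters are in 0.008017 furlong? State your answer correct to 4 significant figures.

1 furlong = 201.168 m.
Thus 0.008017 × 201.168 ≈ 1.613 m.

1.613 meters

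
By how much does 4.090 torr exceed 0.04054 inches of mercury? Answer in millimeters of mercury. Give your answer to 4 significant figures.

3.060 mmHg

4.090 torr = 4.09000 mmHg and 0.04054 inHg = 1.02972 mmHg.
4.09000 − 1.02972 ≈ 3.060 mmHg.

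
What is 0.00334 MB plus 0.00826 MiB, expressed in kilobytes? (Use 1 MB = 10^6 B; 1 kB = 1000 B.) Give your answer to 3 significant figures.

0.00334 MB = 3.34000 kB and 0.00826 MiB = 8.66124 kB.
3.34000 + 8.66124 ≈ 12.0 kB.

12.0 kilobytes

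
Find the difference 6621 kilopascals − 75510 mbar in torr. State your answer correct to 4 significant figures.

-6976 torr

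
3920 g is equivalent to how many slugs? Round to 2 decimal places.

0.27 slugs

1 gram = 6.85218 × 10^-5 slugs.
So 3920 × 6.85218 × 10^-5 ≈ 0.27 slug.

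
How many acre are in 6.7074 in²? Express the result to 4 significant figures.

1.069e-6 acre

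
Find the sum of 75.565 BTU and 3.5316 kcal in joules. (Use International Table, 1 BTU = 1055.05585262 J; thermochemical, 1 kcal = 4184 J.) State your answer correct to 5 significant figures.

94502 J

75.565 BTU = 79725.30 J and 3.5316 kcal = 14776.21 J.
79725.30 + 14776.21 ≈ 94502 J.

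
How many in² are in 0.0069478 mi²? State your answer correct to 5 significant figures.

1 square mile = 4.01449e+9 square inches.
0.0069478 × 4.01449e+9 ≈ 2.7892e+7 in².

2.7892e+7 in²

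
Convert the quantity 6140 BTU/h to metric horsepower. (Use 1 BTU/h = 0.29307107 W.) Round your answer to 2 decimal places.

2.45 PS

1 BTU/h = 0.000398466 metric horsepower.
6140 × 0.000398466 ≈ 2.45 PS.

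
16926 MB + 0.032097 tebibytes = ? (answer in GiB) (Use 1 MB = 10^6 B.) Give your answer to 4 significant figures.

16926 MB = 15.7636 GiB and 0.032097 TiB = 32.8673 GiB.
15.7636 + 32.8673 ≈ 48.63 GiB.

48.63 gibibytes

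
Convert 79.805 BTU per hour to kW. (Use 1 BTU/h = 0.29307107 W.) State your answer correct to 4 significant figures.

1 BTU/h = 0.000293071 kilowatts.
Then 79.805 × 0.000293071 ≈ 0.02339 kW.

0.02339 kW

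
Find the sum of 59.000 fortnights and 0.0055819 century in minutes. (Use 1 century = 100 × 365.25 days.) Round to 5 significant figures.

59.000 fortnight = 1.18944 × 10^6 min and 0.0055819 century = 293586 min.
1.18944 × 10^6 + 293586 ≈ 1.4830 × 10^6 min.

1.4830 × 10^6 min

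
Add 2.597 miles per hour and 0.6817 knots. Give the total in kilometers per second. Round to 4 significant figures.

2.597 mph = 0.00116096 km/s and 0.6817 kn = 0.000350697 km/s.
0.00116096 + 0.000350697 ≈ 0.001512 km/s.

0.001512 km/s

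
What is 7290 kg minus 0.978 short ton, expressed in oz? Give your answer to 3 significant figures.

226000 ounces

7290 kg = 257147 oz and 0.978 short ton = 31296.0 oz.
257147 − 31296.0 ≈ 226000 oz.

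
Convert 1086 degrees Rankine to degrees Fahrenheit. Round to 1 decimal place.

626.3 degrees Fahrenheit

°R = °F + 459.67.
Applying the formula gives 626.3 °F.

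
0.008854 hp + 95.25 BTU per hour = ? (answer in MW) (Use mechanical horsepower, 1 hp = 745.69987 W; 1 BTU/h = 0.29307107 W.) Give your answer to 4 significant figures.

0.008854 hp = 6.60243e-6 MW and 95.25 BTU/h = 2.79150e-5 MW.
6.60243e-6 + 2.79150e-5 ≈ 3.452e-5 MW.

3.452e-5 megawatts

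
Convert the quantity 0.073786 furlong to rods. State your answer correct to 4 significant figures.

2.951 rods

1 furlong = 40.0000 rod.
Then 0.073786 × 40.0000 ≈ 2.951 rod.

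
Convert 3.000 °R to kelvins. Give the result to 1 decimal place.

1.7 K

°R = K × 9/5.
Applying the formula gives 1.7 K.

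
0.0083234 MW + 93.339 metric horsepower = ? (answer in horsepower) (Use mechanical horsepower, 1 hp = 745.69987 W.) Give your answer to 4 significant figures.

103.2 horsepower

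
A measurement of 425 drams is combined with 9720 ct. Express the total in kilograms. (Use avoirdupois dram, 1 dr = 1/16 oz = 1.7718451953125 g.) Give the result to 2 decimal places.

425 dr = 0.753034 kg and 9720 ct = 1.94400 kg.
0.753034 + 1.94400 ≈ 2.70 kg.

2.70 kg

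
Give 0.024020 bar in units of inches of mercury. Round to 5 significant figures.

0.70931 inches of mercury

1 bar = 29.5300 inHg.
Thus 0.024020 × 29.5300 ≈ 0.70931 inHg.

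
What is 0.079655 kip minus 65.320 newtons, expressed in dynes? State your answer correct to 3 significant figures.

2.89e+7 dynes

0.079655 kip = 3.54323e+7 dyn and 65.320 N = 6.53200e+6 dyn.
3.54323e+7 − 6.53200e+6 ≈ 2.89e+7 dyn.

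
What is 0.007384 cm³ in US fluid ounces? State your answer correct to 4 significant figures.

0.0002497 US fl oz

1 cubic centimeter = 0.0338140 US fl oz.
0.007384 × 0.0338140 ≈ 0.0002497 US fl oz.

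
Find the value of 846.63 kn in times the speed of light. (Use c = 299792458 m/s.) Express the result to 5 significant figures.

1 kn = 1.71600e-9 times the speed of light.
So 846.63 × 1.71600e-9 ≈ 1.4528e-6 c.

1.4528e-6 times the speed of light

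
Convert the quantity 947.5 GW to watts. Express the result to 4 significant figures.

1 gigawatt = 1.00000 × 10^9 watts.
Thus 947.5 × 1.00000 × 10^9 ≈ 9.475 × 10^11 W.

9.475 × 10^11 watts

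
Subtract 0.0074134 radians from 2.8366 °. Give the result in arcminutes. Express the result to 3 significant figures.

2.8366 ° = 170.196 arcmin and 0.0074134 rad = 25.4854 arcmin.
170.196 − 25.4854 ≈ 145 arcmin.

145 arcmin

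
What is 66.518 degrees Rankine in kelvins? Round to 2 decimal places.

°R = K × 9/5.
Applying the formula gives 36.95 K.

36.95 K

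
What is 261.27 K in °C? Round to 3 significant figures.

K = °C + 273.15.
Applying the formula gives -11.9 °C.

-11.9 °C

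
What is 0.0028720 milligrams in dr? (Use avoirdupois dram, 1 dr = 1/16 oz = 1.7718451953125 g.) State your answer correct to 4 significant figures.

1 mg = 0.000564383 drams.
So 0.0028720 × 0.000564383 ≈ 1.621e-6 dr.

1.621e-6 drams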